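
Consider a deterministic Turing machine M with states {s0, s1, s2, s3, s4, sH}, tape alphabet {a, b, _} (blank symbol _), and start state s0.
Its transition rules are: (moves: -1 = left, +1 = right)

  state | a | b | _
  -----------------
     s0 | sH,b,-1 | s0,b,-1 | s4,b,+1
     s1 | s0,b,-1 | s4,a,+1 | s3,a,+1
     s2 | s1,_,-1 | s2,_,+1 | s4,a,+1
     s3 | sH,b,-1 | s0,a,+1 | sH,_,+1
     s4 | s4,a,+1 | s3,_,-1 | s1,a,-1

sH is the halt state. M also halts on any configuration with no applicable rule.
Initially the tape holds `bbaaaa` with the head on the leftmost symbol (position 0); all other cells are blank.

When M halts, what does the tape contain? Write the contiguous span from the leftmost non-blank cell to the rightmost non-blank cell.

aabaabba

state=s0 head=0 tape=_[b]baaaa_   (s0,b)→(s0,b,-1)
state=s0 head=-1 tape=[_]bbaaaa_   (s0,_)→(s4,b,+1)
state=s4 head=0 tape=b[b]baaaa_   (s4,b)→(s3,_,-1)
state=s3 head=-1 tape=[b]_baaaa_   (s3,b)→(s0,a,+1)
state=s0 head=0 tape=a[_]baaaa_   (s0,_)→(s4,b,+1)
state=s4 head=1 tape=ab[b]aaaa_   (s4,b)→(s3,_,-1)
state=s3 head=0 tape=a[b]_aaaa_   (s3,b)→(s0,a,+1)
state=s0 head=1 tape=aa[_]aaaa_   (s0,_)→(s4,b,+1)
state=s4 head=2 tape=aab[a]aaa_   (s4,a)→(s4,a,+1)
state=s4 head=3 tape=aaba[a]aa_   (s4,a)→(s4,a,+1)
state=s4 head=4 tape=aabaa[a]a_   (s4,a)→(s4,a,+1)
state=s4 head=5 tape=aabaaa[a]_   (s4,a)→(s4,a,+1)
state=s4 head=6 tape=aabaaaa[_]   (s4,_)→(s1,a,-1)
state=s1 head=5 tape=aabaaa[a]a   (s1,a)→(s0,b,-1)
state=s0 head=4 tape=aabaa[a]ba   (s0,a)→(sH,b,-1)
state=sH head=3 tape=aaba[a]bba
The non-blank tape span at halt is aabaabba.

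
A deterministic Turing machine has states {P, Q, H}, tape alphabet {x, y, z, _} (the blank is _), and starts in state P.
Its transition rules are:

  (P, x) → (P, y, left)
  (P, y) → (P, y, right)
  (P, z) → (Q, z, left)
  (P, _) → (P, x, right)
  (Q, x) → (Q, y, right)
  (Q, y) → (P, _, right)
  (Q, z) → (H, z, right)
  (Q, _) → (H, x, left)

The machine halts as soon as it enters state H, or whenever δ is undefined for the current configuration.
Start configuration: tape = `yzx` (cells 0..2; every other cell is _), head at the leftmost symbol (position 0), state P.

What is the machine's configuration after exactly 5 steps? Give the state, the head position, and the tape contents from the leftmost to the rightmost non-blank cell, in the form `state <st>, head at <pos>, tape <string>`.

state H, head at -1, tape xzx

P | _[y]zx   read y → write y, move right, go to P
P | _y[z]x   read z → write z, move left, go to Q
Q | _[y]zx   read y → write _, move right, go to P
P | __[z]x   read z → write z, move left, go to Q
Q | _[_]zx   read _ → write x, move left, go to H
H | [_]xzx
After 5 steps: state H, head at -1, tape xzx.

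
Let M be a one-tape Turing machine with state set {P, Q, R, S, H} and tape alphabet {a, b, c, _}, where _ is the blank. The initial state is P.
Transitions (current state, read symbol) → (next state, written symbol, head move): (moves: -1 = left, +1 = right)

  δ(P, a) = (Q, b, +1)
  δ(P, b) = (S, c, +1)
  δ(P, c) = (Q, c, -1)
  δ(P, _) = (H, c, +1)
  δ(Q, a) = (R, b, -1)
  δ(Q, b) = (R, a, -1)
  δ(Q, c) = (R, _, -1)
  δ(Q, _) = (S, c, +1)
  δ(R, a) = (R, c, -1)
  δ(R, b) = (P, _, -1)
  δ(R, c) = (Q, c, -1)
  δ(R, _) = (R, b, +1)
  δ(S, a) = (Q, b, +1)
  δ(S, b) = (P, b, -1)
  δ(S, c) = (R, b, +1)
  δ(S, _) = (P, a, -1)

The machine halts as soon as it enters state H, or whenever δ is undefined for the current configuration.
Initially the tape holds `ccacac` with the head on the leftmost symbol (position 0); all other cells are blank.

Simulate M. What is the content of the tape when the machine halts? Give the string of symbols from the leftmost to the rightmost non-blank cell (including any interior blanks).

c_acacccacac

P | ______[c]cacac   read c → write c, move -1, go to Q
Q | _____[_]ccacac   read _ → write c, move +1, go to S
S | _____c[c]cacac   read c → write b, move +1, go to R
R | _____cb[c]acac   read c → write c, move -1, go to Q
Q | _____c[b]cacac   read b → write a, move -1, go to R
R | _____[c]acacac   read c → write c, move -1, go to Q
Q | ____[_]cacacac   read _ → write c, move +1, go to S
S | ____c[c]acacac   read c → write b, move +1, go to R
R | ____cb[a]cacac   read a → write c, move -1, go to R
R | ____c[b]ccacac   read b → write _, move -1, go to P
P | ____[c]_ccacac   read c → write c, move -1, go to Q
Q | ___[_]c_ccacac   read _ → write c, move +1, go to S
S | ___c[c]_ccacac   read c → write b, move +1, go to R
R | ___cb[_]ccacac   read _ → write b, move +1, go to R
R | ___cbb[c]cacac   read c → write c, move -1, go to Q
Q | ___cb[b]ccacac   read b → write a, move -1, go to R
R | ___c[b]accacac   read b → write _, move -1, go to P
P | ___[c]_accacac   read c → write c, move -1, go to Q
Q | __[_]c_accacac   read _ → write c, move +1, go to S
S | __c[c]_accacac   read c → write b, move +1, go to R
R | __cb[_]accacac   read _ → write b, move +1, go to R
R | __cbb[a]ccacac   read a → write c, move -1, go to R
R | __cb[b]cccacac   read b → write _, move -1, go to P
P | __c[b]_cccacac   read b → write c, move +1, go to S
S | __cc[_]cccacac   read _ → write a, move -1, go to P
P | __c[c]acccacac   read c → write c, move -1, go to Q
Q | __[c]cacccacac   read c → write _, move -1, go to R
R | _[_]_cacccacac   read _ → write b, move +1, go to R
R | _b[_]cacccacac   read _ → write b, move +1, go to R
R | _bb[c]acccacac   read c → write c, move -1, go to Q
Q | _b[b]cacccacac   read b → write a, move -1, go to R
R | _[b]acacccacac   read b → write _, move -1, go to P
P | [_]_acacccacac   read _ → write c, move +1, go to H
H | c[_]acacccacac
The non-blank tape span at halt is c_acacccacac.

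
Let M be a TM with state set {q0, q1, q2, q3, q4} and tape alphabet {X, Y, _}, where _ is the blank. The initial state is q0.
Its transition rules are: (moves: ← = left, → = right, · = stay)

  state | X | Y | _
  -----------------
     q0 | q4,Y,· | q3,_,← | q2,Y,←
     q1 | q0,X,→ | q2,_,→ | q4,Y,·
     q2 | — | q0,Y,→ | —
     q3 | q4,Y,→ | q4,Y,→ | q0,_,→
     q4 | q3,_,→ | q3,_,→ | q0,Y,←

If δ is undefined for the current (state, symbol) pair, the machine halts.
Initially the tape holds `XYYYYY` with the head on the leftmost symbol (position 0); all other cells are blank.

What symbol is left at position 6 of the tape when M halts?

state=q0 head=0 tape=[X]YYYYY_   (q0,X)→(q4,Y,·)
state=q4 head=0 tape=[Y]YYYYY_   (q4,Y)→(q3,_,→)
state=q3 head=1 tape=_[Y]YYYY_   (q3,Y)→(q4,Y,→)
state=q4 head=2 tape=_Y[Y]YYY_   (q4,Y)→(q3,_,→)
state=q3 head=3 tape=_Y_[Y]YY_   (q3,Y)→(q4,Y,→)
state=q4 head=4 tape=_Y_Y[Y]Y_   (q4,Y)→(q3,_,→)
state=q3 head=5 tape=_Y_Y_[Y]_   (q3,Y)→(q4,Y,→)
state=q4 head=6 tape=_Y_Y_Y[_]   (q4,_)→(q0,Y,←)
state=q0 head=5 tape=_Y_Y_[Y]Y   (q0,Y)→(q3,_,←)
state=q3 head=4 tape=_Y_Y[_]_Y   (q3,_)→(q0,_,→)
state=q0 head=5 tape=_Y_Y_[_]Y   (q0,_)→(q2,Y,←)
state=q2 head=4 tape=_Y_Y[_]YY
Cell 6 holds Y when M halts.

Y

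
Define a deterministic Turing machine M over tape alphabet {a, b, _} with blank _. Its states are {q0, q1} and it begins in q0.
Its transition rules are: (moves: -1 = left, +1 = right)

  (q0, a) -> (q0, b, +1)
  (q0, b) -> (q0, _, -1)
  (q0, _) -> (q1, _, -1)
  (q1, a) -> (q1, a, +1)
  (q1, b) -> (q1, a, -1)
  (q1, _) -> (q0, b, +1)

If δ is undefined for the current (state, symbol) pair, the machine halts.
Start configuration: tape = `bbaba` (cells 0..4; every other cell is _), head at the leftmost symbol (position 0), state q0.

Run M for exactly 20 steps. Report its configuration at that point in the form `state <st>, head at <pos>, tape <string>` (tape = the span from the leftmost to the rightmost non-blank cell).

state q0, head at -2, tape bbba__baba

q0 | _____[b]baba   read b → write _, move -1, go to q0
q0 | ____[_]_baba   read _ → write _, move -1, go to q1
q1 | ___[_]__baba   read _ → write b, move +1, go to q0
q0 | ___b[_]_baba   read _ → write _, move -1, go to q1
q1 | ___[b]__baba   read b → write a, move -1, go to q1
q1 | __[_]a__baba   read _ → write b, move +1, go to q0
q0 | __b[a]__baba   read a → write b, move +1, go to q0
q0 | __bb[_]_baba   read _ → write _, move -1, go to q1
q1 | __b[b]__baba   read b → write a, move -1, go to q1
q1 | __[b]a__baba   read b → write a, move -1, go to q1
q1 | _[_]aa__baba   read _ → write b, move +1, go to q0
q0 | _b[a]a__baba   read a → write b, move +1, go to q0
q0 | _bb[a]__baba   read a → write b, move +1, go to q0
q0 | _bbb[_]_baba   read _ → write _, move -1, go to q1
q1 | _bb[b]__baba   read b → write a, move -1, go to q1
q1 | _b[b]a__baba   read b → write a, move -1, go to q1
q1 | _[b]aa__baba   read b → write a, move -1, go to q1
q1 | [_]aaa__baba   read _ → write b, move +1, go to q0
q0 | b[a]aa__baba   read a → write b, move +1, go to q0
q0 | bb[a]a__baba   read a → write b, move +1, go to q0
q0 | bbb[a]__baba
After 20 steps: state q0, head at -2, tape bbba__baba.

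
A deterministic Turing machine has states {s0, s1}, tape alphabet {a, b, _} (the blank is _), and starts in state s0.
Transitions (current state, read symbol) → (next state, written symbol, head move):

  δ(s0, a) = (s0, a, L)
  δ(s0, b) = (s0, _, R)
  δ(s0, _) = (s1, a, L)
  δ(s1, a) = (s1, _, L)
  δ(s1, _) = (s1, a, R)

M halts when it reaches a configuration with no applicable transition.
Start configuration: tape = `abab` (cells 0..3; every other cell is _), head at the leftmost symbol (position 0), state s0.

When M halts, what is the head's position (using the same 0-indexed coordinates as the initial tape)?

state=s0 head=0 tape=____[a]bab   (s0,a)→(s0,a,L)
state=s0 head=-1 tape=___[_]abab   (s0,_)→(s1,a,L)
state=s1 head=-2 tape=__[_]aabab   (s1,_)→(s1,a,R)
state=s1 head=-1 tape=__a[a]abab   (s1,a)→(s1,_,L)
state=s1 head=-2 tape=__[a]_abab   (s1,a)→(s1,_,L)
state=s1 head=-3 tape=_[_]__abab   (s1,_)→(s1,a,R)
state=s1 head=-2 tape=_a[_]_abab   (s1,_)→(s1,a,R)
state=s1 head=-1 tape=_aa[_]abab   (s1,_)→(s1,a,R)
state=s1 head=0 tape=_aaa[a]bab   (s1,a)→(s1,_,L)
state=s1 head=-1 tape=_aa[a]_bab   (s1,a)→(s1,_,L)
state=s1 head=-2 tape=_a[a]__bab   (s1,a)→(s1,_,L)
state=s1 head=-3 tape=_[a]___bab   (s1,a)→(s1,_,L)
state=s1 head=-4 tape=[_]____bab   (s1,_)→(s1,a,R)
state=s1 head=-3 tape=a[_]___bab   (s1,_)→(s1,a,R)
state=s1 head=-2 tape=aa[_]__bab   (s1,_)→(s1,a,R)
state=s1 head=-1 tape=aaa[_]_bab   (s1,_)→(s1,a,R)
state=s1 head=0 tape=aaaa[_]bab   (s1,_)→(s1,a,R)
state=s1 head=1 tape=aaaaa[b]ab
At halt the head is at cell 1.

1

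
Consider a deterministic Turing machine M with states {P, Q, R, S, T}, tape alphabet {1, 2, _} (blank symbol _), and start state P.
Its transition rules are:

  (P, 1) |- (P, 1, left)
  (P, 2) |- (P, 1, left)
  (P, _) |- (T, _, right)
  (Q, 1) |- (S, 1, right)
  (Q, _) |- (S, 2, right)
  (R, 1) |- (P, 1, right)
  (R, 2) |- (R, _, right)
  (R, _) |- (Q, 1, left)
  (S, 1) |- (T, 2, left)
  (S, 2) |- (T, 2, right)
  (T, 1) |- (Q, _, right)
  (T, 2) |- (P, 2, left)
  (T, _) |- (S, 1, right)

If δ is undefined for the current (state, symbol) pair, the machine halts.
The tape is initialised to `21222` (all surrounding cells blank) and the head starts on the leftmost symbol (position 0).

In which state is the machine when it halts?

state=P head=0 tape=_[2]1222__   (P,2)→(P,1,left)
state=P head=-1 tape=[_]11222__   (P,_)→(T,_,right)
state=T head=0 tape=_[1]1222__   (T,1)→(Q,_,right)
state=Q head=1 tape=__[1]222__   (Q,1)→(S,1,right)
state=S head=2 tape=__1[2]22__   (S,2)→(T,2,right)
state=T head=3 tape=__12[2]2__   (T,2)→(P,2,left)
state=P head=2 tape=__1[2]22__   (P,2)→(P,1,left)
state=P head=1 tape=__[1]122__   (P,1)→(P,1,left)
state=P head=0 tape=_[_]1122__   (P,_)→(T,_,right)
state=T head=1 tape=__[1]122__   (T,1)→(Q,_,right)
state=Q head=2 tape=___[1]22__   (Q,1)→(S,1,right)
state=S head=3 tape=___1[2]2__   (S,2)→(T,2,right)
state=T head=4 tape=___12[2]__   (T,2)→(P,2,left)
state=P head=3 tape=___1[2]2__   (P,2)→(P,1,left)
state=P head=2 tape=___[1]12__   (P,1)→(P,1,left)
state=P head=1 tape=__[_]112__   (P,_)→(T,_,right)
state=T head=2 tape=___[1]12__   (T,1)→(Q,_,right)
state=Q head=3 tape=____[1]2__   (Q,1)→(S,1,right)
state=S head=4 tape=____1[2]__   (S,2)→(T,2,right)
state=T head=5 tape=____12[_]_   (T,_)→(S,1,right)
state=S head=6 tape=____121[_]
No transition is defined for (S, _); M halts in state S.

S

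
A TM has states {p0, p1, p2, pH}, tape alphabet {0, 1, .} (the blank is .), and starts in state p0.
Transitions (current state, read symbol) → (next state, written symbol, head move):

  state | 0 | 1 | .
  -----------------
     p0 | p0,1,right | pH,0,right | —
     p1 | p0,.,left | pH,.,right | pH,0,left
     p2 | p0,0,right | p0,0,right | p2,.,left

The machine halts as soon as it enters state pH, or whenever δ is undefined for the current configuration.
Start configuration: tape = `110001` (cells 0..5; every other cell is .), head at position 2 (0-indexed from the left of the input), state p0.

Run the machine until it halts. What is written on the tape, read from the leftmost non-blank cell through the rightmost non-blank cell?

state=p0 head=2 tape=11[0]001.   (p0,0)→(p0,1,right)
state=p0 head=3 tape=111[0]01.   (p0,0)→(p0,1,right)
state=p0 head=4 tape=1111[0]1.   (p0,0)→(p0,1,right)
state=p0 head=5 tape=11111[1].   (p0,1)→(pH,0,right)
state=pH head=6 tape=111110[.]
The non-blank tape span at halt is 111110.

111110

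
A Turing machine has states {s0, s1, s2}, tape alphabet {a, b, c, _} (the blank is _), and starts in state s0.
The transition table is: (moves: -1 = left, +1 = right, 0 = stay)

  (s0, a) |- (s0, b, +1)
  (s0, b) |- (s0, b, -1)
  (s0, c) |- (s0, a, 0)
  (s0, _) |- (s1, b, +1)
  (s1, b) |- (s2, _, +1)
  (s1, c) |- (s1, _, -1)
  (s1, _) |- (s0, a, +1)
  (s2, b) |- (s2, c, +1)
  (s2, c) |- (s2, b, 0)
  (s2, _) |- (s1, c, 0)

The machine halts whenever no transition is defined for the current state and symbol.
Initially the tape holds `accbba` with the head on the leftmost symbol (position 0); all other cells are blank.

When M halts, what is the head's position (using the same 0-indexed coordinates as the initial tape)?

s0 | _[a]ccbba   read a → write b, move +1, go to s0
s0 | _b[c]cbba   read c → write a, move 0, go to s0
s0 | _b[a]cbba   read a → write b, move +1, go to s0
s0 | _bb[c]bba   read c → write a, move 0, go to s0
s0 | _bb[a]bba   read a → write b, move +1, go to s0
s0 | _bbb[b]ba   read b → write b, move -1, go to s0
s0 | _bb[b]bba   read b → write b, move -1, go to s0
s0 | _b[b]bbba   read b → write b, move -1, go to s0
s0 | _[b]bbbba   read b → write b, move -1, go to s0
s0 | [_]bbbbba   read _ → write b, move +1, go to s1
s1 | b[b]bbbba   read b → write _, move +1, go to s2
s2 | b_[b]bbba   read b → write c, move +1, go to s2
s2 | b_c[b]bba   read b → write c, move +1, go to s2
s2 | b_cc[b]ba   read b → write c, move +1, go to s2
s2 | b_ccc[b]a   read b → write c, move +1, go to s2
s2 | b_cccc[a]
At halt the head is at cell 5.

5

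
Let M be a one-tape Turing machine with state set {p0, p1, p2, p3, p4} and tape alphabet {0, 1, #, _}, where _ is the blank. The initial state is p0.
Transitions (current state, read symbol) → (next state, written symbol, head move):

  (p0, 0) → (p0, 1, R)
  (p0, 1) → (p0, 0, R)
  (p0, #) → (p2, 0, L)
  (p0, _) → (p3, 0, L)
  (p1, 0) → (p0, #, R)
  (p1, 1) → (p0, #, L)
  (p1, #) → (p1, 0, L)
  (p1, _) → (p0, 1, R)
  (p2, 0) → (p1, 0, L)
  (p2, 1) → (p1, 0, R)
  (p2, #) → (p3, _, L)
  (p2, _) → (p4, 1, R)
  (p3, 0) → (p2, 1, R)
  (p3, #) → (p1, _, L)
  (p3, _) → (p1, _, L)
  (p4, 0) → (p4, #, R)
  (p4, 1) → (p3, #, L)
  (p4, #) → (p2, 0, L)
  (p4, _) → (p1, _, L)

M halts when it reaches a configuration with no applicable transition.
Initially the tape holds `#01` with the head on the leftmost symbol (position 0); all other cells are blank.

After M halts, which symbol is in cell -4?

1

state=p0 head=0 tape=____[#]01   (p0,#)→(p2,0,L)
state=p2 head=-1 tape=___[_]001   (p2,_)→(p4,1,R)
state=p4 head=0 tape=___1[0]01   (p4,0)→(p4,#,R)
state=p4 head=1 tape=___1#[0]1   (p4,0)→(p4,#,R)
state=p4 head=2 tape=___1##[1]   (p4,1)→(p3,#,L)
state=p3 head=1 tape=___1#[#]#   (p3,#)→(p1,_,L)
state=p1 head=0 tape=___1[#]_#   (p1,#)→(p1,0,L)
state=p1 head=-1 tape=___[1]0_#   (p1,1)→(p0,#,L)
state=p0 head=-2 tape=__[_]#0_#   (p0,_)→(p3,0,L)
state=p3 head=-3 tape=_[_]0#0_#   (p3,_)→(p1,_,L)
state=p1 head=-4 tape=[_]_0#0_#   (p1,_)→(p0,1,R)
state=p0 head=-3 tape=1[_]0#0_#   (p0,_)→(p3,0,L)
state=p3 head=-4 tape=[1]00#0_#
Cell -4 holds 1 when M halts.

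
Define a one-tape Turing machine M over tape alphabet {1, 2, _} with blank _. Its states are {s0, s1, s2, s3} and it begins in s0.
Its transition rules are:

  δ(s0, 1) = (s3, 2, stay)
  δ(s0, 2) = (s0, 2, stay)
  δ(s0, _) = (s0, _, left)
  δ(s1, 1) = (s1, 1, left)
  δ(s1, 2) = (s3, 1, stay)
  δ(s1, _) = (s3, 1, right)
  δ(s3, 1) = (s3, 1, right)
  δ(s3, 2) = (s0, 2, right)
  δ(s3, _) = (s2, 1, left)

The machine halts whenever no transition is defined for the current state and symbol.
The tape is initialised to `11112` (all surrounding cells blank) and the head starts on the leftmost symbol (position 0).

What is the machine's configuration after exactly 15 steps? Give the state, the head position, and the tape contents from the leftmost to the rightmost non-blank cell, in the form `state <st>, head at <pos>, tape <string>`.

s0 | [1]1112   read 1 → write 2, move stay, go to s3
s3 | [2]1112   read 2 → write 2, move right, go to s0
s0 | 2[1]112   read 1 → write 2, move stay, go to s3
s3 | 2[2]112   read 2 → write 2, move right, go to s0
s0 | 22[1]12   read 1 → write 2, move stay, go to s3
s3 | 22[2]12   read 2 → write 2, move right, go to s0
s0 | 222[1]2   read 1 → write 2, move stay, go to s3
s3 | 222[2]2   read 2 → write 2, move right, go to s0
s0 | 2222[2]   read 2 → write 2, move stay, go to s0
s0 | 2222[2]   read 2 → write 2, move stay, go to s0
s0 | 2222[2]   read 2 → write 2, move stay, go to s0
s0 | 2222[2]   read 2 → write 2, move stay, go to s0
s0 | 2222[2]   read 2 → write 2, move stay, go to s0
s0 | 2222[2]   read 2 → write 2, move stay, go to s0
s0 | 2222[2]   read 2 → write 2, move stay, go to s0
s0 | 2222[2]
After 15 steps: state s0, head at 4, tape 22222.

state s0, head at 4, tape 22222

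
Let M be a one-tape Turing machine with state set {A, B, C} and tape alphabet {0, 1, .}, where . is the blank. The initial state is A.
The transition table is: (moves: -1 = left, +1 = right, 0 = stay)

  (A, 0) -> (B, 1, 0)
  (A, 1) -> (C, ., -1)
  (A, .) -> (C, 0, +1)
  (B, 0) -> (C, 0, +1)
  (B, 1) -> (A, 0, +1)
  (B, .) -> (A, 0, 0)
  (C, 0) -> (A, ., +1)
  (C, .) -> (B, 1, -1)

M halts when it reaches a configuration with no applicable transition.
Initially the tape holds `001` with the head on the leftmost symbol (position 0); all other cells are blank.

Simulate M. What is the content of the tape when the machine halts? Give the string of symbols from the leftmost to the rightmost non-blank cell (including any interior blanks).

state=A head=0 tape=[0]01.   (A,0)→(B,1,0)
state=B head=0 tape=[1]01.   (B,1)→(A,0,+1)
state=A head=1 tape=0[0]1.   (A,0)→(B,1,0)
state=B head=1 tape=0[1]1.   (B,1)→(A,0,+1)
state=A head=2 tape=00[1].   (A,1)→(C,.,-1)
state=C head=1 tape=0[0]..   (C,0)→(A,.,+1)
state=A head=2 tape=0.[.].   (A,.)→(C,0,+1)
state=C head=3 tape=0.0[.]   (C,.)→(B,1,-1)
state=B head=2 tape=0.[0]1   (B,0)→(C,0,+1)
state=C head=3 tape=0.0[1]
The non-blank tape span at halt is 0.01.

0.01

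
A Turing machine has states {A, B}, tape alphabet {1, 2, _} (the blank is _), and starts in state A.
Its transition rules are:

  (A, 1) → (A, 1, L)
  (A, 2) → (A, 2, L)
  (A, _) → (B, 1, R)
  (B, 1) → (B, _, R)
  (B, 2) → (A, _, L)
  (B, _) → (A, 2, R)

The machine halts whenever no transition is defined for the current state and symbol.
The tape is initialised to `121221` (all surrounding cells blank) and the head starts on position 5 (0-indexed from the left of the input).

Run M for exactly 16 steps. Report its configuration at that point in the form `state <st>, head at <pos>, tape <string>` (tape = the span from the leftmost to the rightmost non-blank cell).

A | __12122[1]   read 1 → write 1, move L, go to A
A | __1212[2]1   read 2 → write 2, move L, go to A
A | __121[2]21   read 2 → write 2, move L, go to A
A | __12[1]221   read 1 → write 1, move L, go to A
A | __1[2]1221   read 2 → write 2, move L, go to A
A | __[1]21221   read 1 → write 1, move L, go to A
A | _[_]121221   read _ → write 1, move R, go to B
B | _1[1]21221   read 1 → write _, move R, go to B
B | _1_[2]1221   read 2 → write _, move L, go to A
A | _1[_]_1221   read _ → write 1, move R, go to B
B | _11[_]1221   read _ → write 2, move R, go to A
A | _112[1]221   read 1 → write 1, move L, go to A
A | _11[2]1221   read 2 → write 2, move L, go to A
A | _1[1]21221   read 1 → write 1, move L, go to A
A | _[1]121221   read 1 → write 1, move L, go to A
A | [_]1121221   read _ → write 1, move R, go to B
B | 1[1]121221
After 16 steps: state B, head at -1, tape 11121221.

state B, head at -1, tape 11121221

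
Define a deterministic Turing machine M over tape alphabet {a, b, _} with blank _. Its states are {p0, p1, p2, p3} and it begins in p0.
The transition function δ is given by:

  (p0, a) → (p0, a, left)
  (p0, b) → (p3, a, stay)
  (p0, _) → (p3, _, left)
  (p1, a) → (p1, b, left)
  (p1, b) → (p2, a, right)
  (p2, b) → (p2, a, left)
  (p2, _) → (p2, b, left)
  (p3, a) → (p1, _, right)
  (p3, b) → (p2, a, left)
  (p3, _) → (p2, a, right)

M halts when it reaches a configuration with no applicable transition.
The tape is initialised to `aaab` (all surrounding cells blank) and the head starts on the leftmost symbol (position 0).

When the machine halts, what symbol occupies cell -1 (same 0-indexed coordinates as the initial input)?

state=p0 head=0 tape=__[a]aab   (p0,a)→(p0,a,left)
state=p0 head=-1 tape=_[_]aaab   (p0,_)→(p3,_,left)
state=p3 head=-2 tape=[_]_aaab   (p3,_)→(p2,a,right)
state=p2 head=-1 tape=a[_]aaab   (p2,_)→(p2,b,left)
state=p2 head=-2 tape=[a]baaab
Cell -1 holds b when M halts.

b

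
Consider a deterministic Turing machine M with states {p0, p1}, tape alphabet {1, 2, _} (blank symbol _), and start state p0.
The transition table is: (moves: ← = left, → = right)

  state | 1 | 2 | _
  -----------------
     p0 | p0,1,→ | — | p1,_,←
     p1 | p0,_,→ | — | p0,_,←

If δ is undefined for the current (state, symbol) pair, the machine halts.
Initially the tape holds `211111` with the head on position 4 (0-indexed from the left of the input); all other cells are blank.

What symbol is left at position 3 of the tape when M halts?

state=p0 head=4 tape=2111[1]1_   (p0,1)→(p0,1,→)
state=p0 head=5 tape=21111[1]_   (p0,1)→(p0,1,→)
state=p0 head=6 tape=211111[_]   (p0,_)→(p1,_,←)
state=p1 head=5 tape=21111[1]_   (p1,1)→(p0,_,→)
state=p0 head=6 tape=21111_[_]   (p0,_)→(p1,_,←)
state=p1 head=5 tape=21111[_]_   (p1,_)→(p0,_,←)
state=p0 head=4 tape=2111[1]__   (p0,1)→(p0,1,→)
state=p0 head=5 tape=21111[_]_   (p0,_)→(p1,_,←)
state=p1 head=4 tape=2111[1]__   (p1,1)→(p0,_,→)
state=p0 head=5 tape=2111_[_]_   (p0,_)→(p1,_,←)
state=p1 head=4 tape=2111[_]__   (p1,_)→(p0,_,←)
state=p0 head=3 tape=211[1]___   (p0,1)→(p0,1,→)
state=p0 head=4 tape=2111[_]__   (p0,_)→(p1,_,←)
state=p1 head=3 tape=211[1]___   (p1,1)→(p0,_,→)
state=p0 head=4 tape=211_[_]__   (p0,_)→(p1,_,←)
state=p1 head=3 tape=211[_]___   (p1,_)→(p0,_,←)
state=p0 head=2 tape=21[1]____   (p0,1)→(p0,1,→)
state=p0 head=3 tape=211[_]___   (p0,_)→(p1,_,←)
state=p1 head=2 tape=21[1]____   (p1,1)→(p0,_,→)
state=p0 head=3 tape=21_[_]___   (p0,_)→(p1,_,←)
state=p1 head=2 tape=21[_]____   (p1,_)→(p0,_,←)
state=p0 head=1 tape=2[1]_____   (p0,1)→(p0,1,→)
state=p0 head=2 tape=21[_]____   (p0,_)→(p1,_,←)
state=p1 head=1 tape=2[1]_____   (p1,1)→(p0,_,→)
state=p0 head=2 tape=2_[_]____   (p0,_)→(p1,_,←)
state=p1 head=1 tape=2[_]_____   (p1,_)→(p0,_,←)
state=p0 head=0 tape=[2]______
Cell 3 holds _ when M halts.

_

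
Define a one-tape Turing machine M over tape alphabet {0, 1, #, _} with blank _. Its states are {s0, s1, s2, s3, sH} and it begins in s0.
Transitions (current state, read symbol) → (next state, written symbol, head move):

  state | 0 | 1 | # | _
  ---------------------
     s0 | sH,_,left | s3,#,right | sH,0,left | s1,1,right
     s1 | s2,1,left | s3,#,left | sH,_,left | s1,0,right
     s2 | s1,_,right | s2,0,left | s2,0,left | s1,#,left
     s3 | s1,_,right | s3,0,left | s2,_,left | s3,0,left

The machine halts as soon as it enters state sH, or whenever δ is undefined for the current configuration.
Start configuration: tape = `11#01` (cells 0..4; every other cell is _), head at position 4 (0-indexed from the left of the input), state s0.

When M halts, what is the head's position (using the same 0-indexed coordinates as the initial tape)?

state=s0 head=4 tape=__11#0[1]_   (s0,1)→(s3,#,right)
state=s3 head=5 tape=__11#0#[_]   (s3,_)→(s3,0,left)
state=s3 head=4 tape=__11#0[#]0   (s3,#)→(s2,_,left)
state=s2 head=3 tape=__11#[0]_0   (s2,0)→(s1,_,right)
state=s1 head=4 tape=__11#_[_]0   (s1,_)→(s1,0,right)
state=s1 head=5 tape=__11#_0[0]   (s1,0)→(s2,1,left)
state=s2 head=4 tape=__11#_[0]1   (s2,0)→(s1,_,right)
state=s1 head=5 tape=__11#__[1]   (s1,1)→(s3,#,left)
state=s3 head=4 tape=__11#_[_]#   (s3,_)→(s3,0,left)
state=s3 head=3 tape=__11#[_]0#   (s3,_)→(s3,0,left)
state=s3 head=2 tape=__11[#]00#   (s3,#)→(s2,_,left)
state=s2 head=1 tape=__1[1]_00#   (s2,1)→(s2,0,left)
state=s2 head=0 tape=__[1]0_00#   (s2,1)→(s2,0,left)
state=s2 head=-1 tape=_[_]00_00#   (s2,_)→(s1,#,left)
state=s1 head=-2 tape=[_]#00_00#   (s1,_)→(s1,0,right)
state=s1 head=-1 tape=0[#]00_00#   (s1,#)→(sH,_,left)
state=sH head=-2 tape=[0]_00_00#
At halt the head is at cell -2.

-2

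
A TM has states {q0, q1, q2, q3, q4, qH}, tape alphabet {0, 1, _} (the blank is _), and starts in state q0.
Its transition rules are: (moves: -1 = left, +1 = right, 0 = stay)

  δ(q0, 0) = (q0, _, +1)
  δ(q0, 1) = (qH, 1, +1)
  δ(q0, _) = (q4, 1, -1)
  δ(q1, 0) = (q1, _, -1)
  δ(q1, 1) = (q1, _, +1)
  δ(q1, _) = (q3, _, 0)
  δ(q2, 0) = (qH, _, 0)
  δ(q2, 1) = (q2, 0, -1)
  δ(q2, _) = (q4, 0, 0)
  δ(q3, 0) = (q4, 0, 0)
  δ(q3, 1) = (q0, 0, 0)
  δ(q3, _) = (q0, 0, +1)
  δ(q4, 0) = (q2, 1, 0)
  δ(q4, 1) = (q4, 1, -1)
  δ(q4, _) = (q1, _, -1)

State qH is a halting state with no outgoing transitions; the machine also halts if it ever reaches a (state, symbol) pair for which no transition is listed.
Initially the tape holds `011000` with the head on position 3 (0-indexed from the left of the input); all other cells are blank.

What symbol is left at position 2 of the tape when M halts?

0

q0 | 011[0]00_   read 0 → write _, move +1, go to q0
q0 | 011_[0]0_   read 0 → write _, move +1, go to q0
q0 | 011__[0]_   read 0 → write _, move +1, go to q0
q0 | 011___[_]   read _ → write 1, move -1, go to q4
q4 | 011__[_]1   read _ → write _, move -1, go to q1
q1 | 011_[_]_1   read _ → write _, move 0, go to q3
q3 | 011_[_]_1   read _ → write 0, move +1, go to q0
q0 | 011_0[_]1   read _ → write 1, move -1, go to q4
q4 | 011_[0]11   read 0 → write 1, move 0, go to q2
q2 | 011_[1]11   read 1 → write 0, move -1, go to q2
q2 | 011[_]011   read _ → write 0, move 0, go to q4
q4 | 011[0]011   read 0 → write 1, move 0, go to q2
q2 | 011[1]011   read 1 → write 0, move -1, go to q2
q2 | 01[1]0011   read 1 → write 0, move -1, go to q2
q2 | 0[1]00011   read 1 → write 0, move -1, go to q2
q2 | [0]000011   read 0 → write _, move 0, go to qH
qH | [_]000011
Cell 2 holds 0 when M halts.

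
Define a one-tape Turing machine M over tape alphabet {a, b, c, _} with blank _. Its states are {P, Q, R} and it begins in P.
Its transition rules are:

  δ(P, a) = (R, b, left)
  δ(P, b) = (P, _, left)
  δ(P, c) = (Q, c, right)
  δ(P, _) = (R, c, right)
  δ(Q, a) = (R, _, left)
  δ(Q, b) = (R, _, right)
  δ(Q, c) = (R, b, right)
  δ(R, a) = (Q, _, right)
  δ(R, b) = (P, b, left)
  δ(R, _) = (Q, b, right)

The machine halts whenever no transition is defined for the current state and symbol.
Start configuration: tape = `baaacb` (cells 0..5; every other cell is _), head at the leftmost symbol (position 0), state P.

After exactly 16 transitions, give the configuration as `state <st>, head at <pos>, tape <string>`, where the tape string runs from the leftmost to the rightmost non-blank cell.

state R, head at 2, tape cc_b_cb

state=P head=0 tape=_[b]aaacb   (P,b)→(P,_,left)
state=P head=-1 tape=[_]_aaacb   (P,_)→(R,c,right)
state=R head=0 tape=c[_]aaacb   (R,_)→(Q,b,right)
state=Q head=1 tape=cb[a]aacb   (Q,a)→(R,_,left)
state=R head=0 tape=c[b]_aacb   (R,b)→(P,b,left)
state=P head=-1 tape=[c]b_aacb   (P,c)→(Q,c,right)
state=Q head=0 tape=c[b]_aacb   (Q,b)→(R,_,right)
state=R head=1 tape=c_[_]aacb   (R,_)→(Q,b,right)
state=Q head=2 tape=c_b[a]acb   (Q,a)→(R,_,left)
state=R head=1 tape=c_[b]_acb   (R,b)→(P,b,left)
state=P head=0 tape=c[_]b_acb   (P,_)→(R,c,right)
state=R head=1 tape=cc[b]_acb   (R,b)→(P,b,left)
state=P head=0 tape=c[c]b_acb   (P,c)→(Q,c,right)
state=Q head=1 tape=cc[b]_acb   (Q,b)→(R,_,right)
state=R head=2 tape=cc_[_]acb   (R,_)→(Q,b,right)
state=Q head=3 tape=cc_b[a]cb   (Q,a)→(R,_,left)
state=R head=2 tape=cc_[b]_cb
After 16 steps: state R, head at 2, tape cc_b_cb.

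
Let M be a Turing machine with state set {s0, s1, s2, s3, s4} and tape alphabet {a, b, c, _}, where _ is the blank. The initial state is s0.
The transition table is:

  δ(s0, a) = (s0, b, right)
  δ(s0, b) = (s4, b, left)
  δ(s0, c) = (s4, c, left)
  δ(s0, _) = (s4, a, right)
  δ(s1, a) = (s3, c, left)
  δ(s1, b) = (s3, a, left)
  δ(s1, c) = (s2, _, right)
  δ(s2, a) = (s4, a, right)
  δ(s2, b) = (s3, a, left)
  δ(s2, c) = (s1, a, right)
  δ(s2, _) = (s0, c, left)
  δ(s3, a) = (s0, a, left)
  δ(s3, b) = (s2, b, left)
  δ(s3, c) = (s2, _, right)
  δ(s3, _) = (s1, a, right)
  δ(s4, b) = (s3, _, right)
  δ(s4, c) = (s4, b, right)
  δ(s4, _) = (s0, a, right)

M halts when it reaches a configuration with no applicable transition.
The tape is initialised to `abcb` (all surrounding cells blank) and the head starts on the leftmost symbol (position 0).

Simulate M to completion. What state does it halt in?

s0 | _[a]bcb   read a → write b, move right, go to s0
s0 | _b[b]cb   read b → write b, move left, go to s4
s4 | _[b]bcb   read b → write _, move right, go to s3
s3 | __[b]cb   read b → write b, move left, go to s2
s2 | _[_]bcb   read _ → write c, move left, go to s0
s0 | [_]cbcb   read _ → write a, move right, go to s4
s4 | a[c]bcb   read c → write b, move right, go to s4
s4 | ab[b]cb   read b → write _, move right, go to s3
s3 | ab_[c]b   read c → write _, move right, go to s2
s2 | ab__[b]   read b → write a, move left, go to s3
s3 | ab_[_]a   read _ → write a, move right, go to s1
s1 | ab_a[a]   read a → write c, move left, go to s3
s3 | ab_[a]c   read a → write a, move left, go to s0
s0 | ab[_]ac   read _ → write a, move right, go to s4
s4 | aba[a]c
No transition is defined for (s4, a); M halts in state s4.

s4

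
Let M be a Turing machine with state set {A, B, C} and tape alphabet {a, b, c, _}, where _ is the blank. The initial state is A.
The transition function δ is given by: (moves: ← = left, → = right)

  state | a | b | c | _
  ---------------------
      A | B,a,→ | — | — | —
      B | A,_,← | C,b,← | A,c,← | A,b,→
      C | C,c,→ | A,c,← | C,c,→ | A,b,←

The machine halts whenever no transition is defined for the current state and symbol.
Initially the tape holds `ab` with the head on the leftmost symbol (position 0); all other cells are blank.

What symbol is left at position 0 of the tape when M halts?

A | [a]b   read a → write a, move →, go to B
B | a[b]   read b → write b, move ←, go to C
C | [a]b   read a → write c, move →, go to C
C | c[b]   read b → write c, move ←, go to A
A | [c]c
Cell 0 holds c when M halts.

c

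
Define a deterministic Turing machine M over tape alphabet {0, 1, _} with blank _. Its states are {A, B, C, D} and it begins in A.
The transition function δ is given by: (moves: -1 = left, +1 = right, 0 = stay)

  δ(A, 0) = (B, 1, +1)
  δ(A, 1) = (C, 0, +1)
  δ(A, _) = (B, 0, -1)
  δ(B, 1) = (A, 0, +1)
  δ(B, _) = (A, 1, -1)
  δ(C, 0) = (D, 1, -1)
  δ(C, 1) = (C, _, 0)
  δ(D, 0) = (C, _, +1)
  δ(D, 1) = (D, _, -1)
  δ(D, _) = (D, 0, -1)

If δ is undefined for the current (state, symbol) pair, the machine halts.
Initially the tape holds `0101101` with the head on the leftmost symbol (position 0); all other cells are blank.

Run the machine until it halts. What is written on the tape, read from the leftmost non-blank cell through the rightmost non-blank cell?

A | [0]101101   read 0 → write 1, move +1, go to B
B | 1[1]01101   read 1 → write 0, move +1, go to A
A | 10[0]1101   read 0 → write 1, move +1, go to B
B | 101[1]101   read 1 → write 0, move +1, go to A
A | 1010[1]01   read 1 → write 0, move +1, go to C
C | 10100[0]1   read 0 → write 1, move -1, go to D
D | 1010[0]11   read 0 → write _, move +1, go to C
C | 1010_[1]1   read 1 → write _, move 0, go to C
C | 1010_[_]1
The non-blank tape span at halt is 1010__1.

1010__1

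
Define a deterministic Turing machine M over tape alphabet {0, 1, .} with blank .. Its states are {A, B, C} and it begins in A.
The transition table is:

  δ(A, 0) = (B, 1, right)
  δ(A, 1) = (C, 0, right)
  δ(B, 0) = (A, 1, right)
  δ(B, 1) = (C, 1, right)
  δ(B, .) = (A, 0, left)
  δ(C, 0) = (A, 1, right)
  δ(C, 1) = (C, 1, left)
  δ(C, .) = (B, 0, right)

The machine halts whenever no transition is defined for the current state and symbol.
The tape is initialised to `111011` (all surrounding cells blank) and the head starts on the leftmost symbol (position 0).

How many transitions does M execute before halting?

16

A | [1]11011...   read 1 → write 0, move right, go to C
C | 0[1]1011...   read 1 → write 1, move left, go to C
C | [0]11011...   read 0 → write 1, move right, go to A
A | 1[1]1011...   read 1 → write 0, move right, go to C
C | 10[1]011...   read 1 → write 1, move left, go to C
C | 1[0]1011...   read 0 → write 1, move right, go to A
A | 11[1]011...   read 1 → write 0, move right, go to C
C | 110[0]11...   read 0 → write 1, move right, go to A
A | 1101[1]1...   read 1 → write 0, move right, go to C
C | 11010[1]...   read 1 → write 1, move left, go to C
C | 1101[0]1...   read 0 → write 1, move right, go to A
A | 11011[1]...   read 1 → write 0, move right, go to C
C | 110110[.]..   read . → write 0, move right, go to B
B | 1101100[.].   read . → write 0, move left, go to A
A | 110110[0]0.   read 0 → write 1, move right, go to B
B | 1101101[0].   read 0 → write 1, move right, go to A
A | 11011011[.]
M halts after 16 transitions.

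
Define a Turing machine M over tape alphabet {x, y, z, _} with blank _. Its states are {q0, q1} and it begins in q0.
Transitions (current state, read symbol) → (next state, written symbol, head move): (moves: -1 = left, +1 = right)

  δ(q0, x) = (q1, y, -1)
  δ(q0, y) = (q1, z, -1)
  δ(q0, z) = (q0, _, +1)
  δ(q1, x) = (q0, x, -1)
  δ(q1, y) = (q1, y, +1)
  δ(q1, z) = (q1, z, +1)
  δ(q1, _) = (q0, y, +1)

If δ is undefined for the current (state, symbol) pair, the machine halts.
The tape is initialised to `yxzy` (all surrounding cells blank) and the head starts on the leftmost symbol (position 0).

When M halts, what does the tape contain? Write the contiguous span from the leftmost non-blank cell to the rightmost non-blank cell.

yyzzyy

q0 | _[y]xzy__   read y → write z, move -1, go to q1
q1 | [_]zxzy__   read _ → write y, move +1, go to q0
q0 | y[z]xzy__   read z → write _, move +1, go to q0
q0 | y_[x]zy__   read x → write y, move -1, go to q1
q1 | y[_]yzy__   read _ → write y, move +1, go to q0
q0 | yy[y]zy__   read y → write z, move -1, go to q1
q1 | y[y]zzy__   read y → write y, move +1, go to q1
q1 | yy[z]zy__   read z → write z, move +1, go to q1
q1 | yyz[z]y__   read z → write z, move +1, go to q1
q1 | yyzz[y]__   read y → write y, move +1, go to q1
q1 | yyzzy[_]_   read _ → write y, move +1, go to q0
q0 | yyzzyy[_]
The non-blank tape span at halt is yyzzyy.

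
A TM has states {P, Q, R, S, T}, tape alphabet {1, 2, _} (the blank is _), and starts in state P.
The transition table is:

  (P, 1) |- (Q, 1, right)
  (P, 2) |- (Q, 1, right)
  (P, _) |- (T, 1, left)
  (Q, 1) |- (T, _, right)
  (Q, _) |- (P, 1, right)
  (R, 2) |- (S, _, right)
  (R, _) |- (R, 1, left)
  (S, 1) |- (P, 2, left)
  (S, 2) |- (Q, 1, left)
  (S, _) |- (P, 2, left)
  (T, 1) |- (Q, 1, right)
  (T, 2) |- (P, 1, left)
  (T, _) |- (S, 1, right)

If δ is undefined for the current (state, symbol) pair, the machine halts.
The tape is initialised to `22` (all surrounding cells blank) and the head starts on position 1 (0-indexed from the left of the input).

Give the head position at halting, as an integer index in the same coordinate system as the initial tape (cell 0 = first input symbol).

state=P head=1 tape=2[2]____   (P,2)→(Q,1,right)
state=Q head=2 tape=21[_]___   (Q,_)→(P,1,right)
state=P head=3 tape=211[_]__   (P,_)→(T,1,left)
state=T head=2 tape=21[1]1__   (T,1)→(Q,1,right)
state=Q head=3 tape=211[1]__   (Q,1)→(T,_,right)
state=T head=4 tape=211_[_]_   (T,_)→(S,1,right)
state=S head=5 tape=211_1[_]   (S,_)→(P,2,left)
state=P head=4 tape=211_[1]2   (P,1)→(Q,1,right)
state=Q head=5 tape=211_1[2]
At halt the head is at cell 5.

5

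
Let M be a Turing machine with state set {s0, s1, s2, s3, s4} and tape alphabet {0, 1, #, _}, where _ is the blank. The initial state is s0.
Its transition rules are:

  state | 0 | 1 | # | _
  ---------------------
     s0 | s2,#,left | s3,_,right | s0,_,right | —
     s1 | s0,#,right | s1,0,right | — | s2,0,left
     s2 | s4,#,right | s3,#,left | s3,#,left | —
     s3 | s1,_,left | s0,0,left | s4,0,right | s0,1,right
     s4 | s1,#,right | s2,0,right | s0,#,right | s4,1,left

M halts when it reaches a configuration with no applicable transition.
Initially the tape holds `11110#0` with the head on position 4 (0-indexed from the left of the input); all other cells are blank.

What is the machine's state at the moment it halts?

s0 | _1111[0]#0   read 0 → write #, move left, go to s2
s2 | _111[1]##0   read 1 → write #, move left, go to s3
s3 | _11[1]###0   read 1 → write 0, move left, go to s0
s0 | _1[1]0###0   read 1 → write _, move right, go to s3
s3 | _1_[0]###0   read 0 → write _, move left, go to s1
s1 | _1[_]_###0   read _ → write 0, move left, go to s2
s2 | _[1]0_###0   read 1 → write #, move left, go to s3
s3 | [_]#0_###0   read _ → write 1, move right, go to s0
s0 | 1[#]0_###0   read # → write _, move right, go to s0
s0 | 1_[0]_###0   read 0 → write #, move left, go to s2
s2 | 1[_]#_###0
No transition is defined for (s2, _); M halts in state s2.

s2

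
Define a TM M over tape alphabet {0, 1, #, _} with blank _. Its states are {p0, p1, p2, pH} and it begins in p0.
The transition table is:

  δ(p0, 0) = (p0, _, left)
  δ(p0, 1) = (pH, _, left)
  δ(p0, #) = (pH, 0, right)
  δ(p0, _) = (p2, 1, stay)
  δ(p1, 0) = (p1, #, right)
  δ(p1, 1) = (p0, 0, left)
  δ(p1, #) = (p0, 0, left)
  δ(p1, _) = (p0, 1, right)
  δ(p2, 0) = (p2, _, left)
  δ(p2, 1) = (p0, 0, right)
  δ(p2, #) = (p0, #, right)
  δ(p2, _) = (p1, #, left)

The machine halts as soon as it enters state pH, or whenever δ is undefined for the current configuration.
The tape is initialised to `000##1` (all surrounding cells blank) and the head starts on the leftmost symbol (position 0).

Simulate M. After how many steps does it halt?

34

state=p0 head=0 tape=___[0]00##1   (p0,0)→(p0,_,left)
state=p0 head=-1 tape=__[_]_00##1   (p0,_)→(p2,1,stay)
state=p2 head=-1 tape=__[1]_00##1   (p2,1)→(p0,0,right)
state=p0 head=0 tape=__0[_]00##1   (p0,_)→(p2,1,stay)
state=p2 head=0 tape=__0[1]00##1   (p2,1)→(p0,0,right)
state=p0 head=1 tape=__00[0]0##1   (p0,0)→(p0,_,left)
state=p0 head=0 tape=__0[0]_0##1   (p0,0)→(p0,_,left)
state=p0 head=-1 tape=__[0]__0##1   (p0,0)→(p0,_,left)
state=p0 head=-2 tape=_[_]___0##1   (p0,_)→(p2,1,stay)
state=p2 head=-2 tape=_[1]___0##1   (p2,1)→(p0,0,right)
state=p0 head=-1 tape=_0[_]__0##1   (p0,_)→(p2,1,stay)
state=p2 head=-1 tape=_0[1]__0##1   (p2,1)→(p0,0,right)
state=p0 head=0 tape=_00[_]_0##1   (p0,_)→(p2,1,stay)
state=p2 head=0 tape=_00[1]_0##1   (p2,1)→(p0,0,right)
state=p0 head=1 tape=_000[_]0##1   (p0,_)→(p2,1,stay)
state=p2 head=1 tape=_000[1]0##1   (p2,1)→(p0,0,right)
state=p0 head=2 tape=_0000[0]##1   (p0,0)→(p0,_,left)
state=p0 head=1 tape=_000[0]_##1   (p0,0)→(p0,_,left)
state=p0 head=0 tape=_00[0]__##1   (p0,0)→(p0,_,left)
state=p0 head=-1 tape=_0[0]___##1   (p0,0)→(p0,_,left)
state=p0 head=-2 tape=_[0]____##1   (p0,0)→(p0,_,left)
state=p0 head=-3 tape=[_]_____##1   (p0,_)→(p2,1,stay)
state=p2 head=-3 tape=[1]_____##1   (p2,1)→(p0,0,right)
state=p0 head=-2 tape=0[_]____##1   (p0,_)→(p2,1,stay)
state=p2 head=-2 tape=0[1]____##1   (p2,1)→(p0,0,right)
state=p0 head=-1 tape=00[_]___##1   (p0,_)→(p2,1,stay)
state=p2 head=-1 tape=00[1]___##1   (p2,1)→(p0,0,right)
state=p0 head=0 tape=000[_]__##1   (p0,_)→(p2,1,stay)
state=p2 head=0 tape=000[1]__##1   (p2,1)→(p0,0,right)
state=p0 head=1 tape=0000[_]_##1   (p0,_)→(p2,1,stay)
state=p2 head=1 tape=0000[1]_##1   (p2,1)→(p0,0,right)
state=p0 head=2 tape=00000[_]##1   (p0,_)→(p2,1,stay)
state=p2 head=2 tape=00000[1]##1   (p2,1)→(p0,0,right)
state=p0 head=3 tape=000000[#]#1   (p0,#)→(pH,0,right)
state=pH head=4 tape=0000000[#]1
M halts after 34 transitions.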